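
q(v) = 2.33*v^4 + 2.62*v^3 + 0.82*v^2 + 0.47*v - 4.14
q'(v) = 9.32*v^3 + 7.86*v^2 + 1.64*v + 0.47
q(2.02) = 60.54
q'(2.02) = 112.67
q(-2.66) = 67.75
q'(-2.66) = -123.69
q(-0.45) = -4.33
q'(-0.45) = 0.47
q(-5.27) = 1429.89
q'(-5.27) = -1153.98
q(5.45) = 2502.52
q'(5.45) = 1751.58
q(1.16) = 5.82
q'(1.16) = 27.50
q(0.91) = 0.54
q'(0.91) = 15.49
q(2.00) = 58.32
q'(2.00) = 109.75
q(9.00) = 17263.62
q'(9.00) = 7446.17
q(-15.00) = 109287.06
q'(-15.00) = -29710.63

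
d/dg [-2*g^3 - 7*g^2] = 2*g*(-3*g - 7)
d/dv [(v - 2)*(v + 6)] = 2*v + 4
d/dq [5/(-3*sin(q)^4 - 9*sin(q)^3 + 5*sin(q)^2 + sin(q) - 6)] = 5*(12*sin(q)^3 + 27*sin(q)^2 - 10*sin(q) - 1)*cos(q)/(3*sin(q)^4 + 9*sin(q)^3 - 5*sin(q)^2 - sin(q) + 6)^2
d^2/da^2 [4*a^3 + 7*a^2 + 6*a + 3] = 24*a + 14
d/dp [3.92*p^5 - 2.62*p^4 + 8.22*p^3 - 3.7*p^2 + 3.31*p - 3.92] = 19.6*p^4 - 10.48*p^3 + 24.66*p^2 - 7.4*p + 3.31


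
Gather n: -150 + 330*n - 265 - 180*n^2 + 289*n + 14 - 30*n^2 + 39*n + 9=-210*n^2 + 658*n - 392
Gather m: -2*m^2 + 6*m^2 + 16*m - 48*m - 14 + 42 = 4*m^2 - 32*m + 28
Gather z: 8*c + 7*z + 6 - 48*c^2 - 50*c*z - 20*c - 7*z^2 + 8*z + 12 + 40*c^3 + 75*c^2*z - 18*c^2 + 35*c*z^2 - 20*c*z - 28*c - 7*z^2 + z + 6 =40*c^3 - 66*c^2 - 40*c + z^2*(35*c - 14) + z*(75*c^2 - 70*c + 16) + 24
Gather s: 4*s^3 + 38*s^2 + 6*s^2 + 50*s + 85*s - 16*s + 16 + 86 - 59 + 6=4*s^3 + 44*s^2 + 119*s + 49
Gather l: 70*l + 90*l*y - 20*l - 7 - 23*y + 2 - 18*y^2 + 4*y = l*(90*y + 50) - 18*y^2 - 19*y - 5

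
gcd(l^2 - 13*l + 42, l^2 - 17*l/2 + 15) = l - 6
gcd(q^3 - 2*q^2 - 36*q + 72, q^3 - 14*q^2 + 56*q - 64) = q - 2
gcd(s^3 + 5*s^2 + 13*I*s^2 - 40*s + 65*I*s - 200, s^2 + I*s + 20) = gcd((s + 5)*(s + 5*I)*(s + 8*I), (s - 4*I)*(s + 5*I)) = s + 5*I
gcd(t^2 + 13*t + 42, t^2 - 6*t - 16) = 1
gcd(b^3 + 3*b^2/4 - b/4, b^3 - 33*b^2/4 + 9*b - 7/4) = b - 1/4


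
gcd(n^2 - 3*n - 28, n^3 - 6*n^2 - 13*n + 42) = n - 7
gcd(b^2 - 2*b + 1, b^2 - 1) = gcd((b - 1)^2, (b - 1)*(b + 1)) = b - 1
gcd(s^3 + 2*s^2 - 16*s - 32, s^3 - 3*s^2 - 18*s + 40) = s + 4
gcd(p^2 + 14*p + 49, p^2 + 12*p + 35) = p + 7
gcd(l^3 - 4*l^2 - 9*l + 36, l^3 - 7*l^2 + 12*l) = l^2 - 7*l + 12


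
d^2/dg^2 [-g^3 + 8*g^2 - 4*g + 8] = 16 - 6*g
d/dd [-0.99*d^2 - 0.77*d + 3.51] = -1.98*d - 0.77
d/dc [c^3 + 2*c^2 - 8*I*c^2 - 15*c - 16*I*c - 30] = 3*c^2 + c*(4 - 16*I) - 15 - 16*I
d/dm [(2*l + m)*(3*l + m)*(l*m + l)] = l*(6*l^2 + 10*l*m + 5*l + 3*m^2 + 2*m)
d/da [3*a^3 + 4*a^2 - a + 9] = 9*a^2 + 8*a - 1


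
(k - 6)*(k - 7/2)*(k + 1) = k^3 - 17*k^2/2 + 23*k/2 + 21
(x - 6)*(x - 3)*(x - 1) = x^3 - 10*x^2 + 27*x - 18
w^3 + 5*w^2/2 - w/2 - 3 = (w - 1)*(w + 3/2)*(w + 2)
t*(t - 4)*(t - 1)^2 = t^4 - 6*t^3 + 9*t^2 - 4*t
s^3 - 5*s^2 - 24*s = s*(s - 8)*(s + 3)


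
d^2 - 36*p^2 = (d - 6*p)*(d + 6*p)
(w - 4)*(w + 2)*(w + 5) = w^3 + 3*w^2 - 18*w - 40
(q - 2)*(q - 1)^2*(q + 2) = q^4 - 2*q^3 - 3*q^2 + 8*q - 4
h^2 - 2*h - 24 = (h - 6)*(h + 4)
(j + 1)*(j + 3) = j^2 + 4*j + 3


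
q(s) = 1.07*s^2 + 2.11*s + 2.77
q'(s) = 2.14*s + 2.11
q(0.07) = 2.92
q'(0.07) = 2.26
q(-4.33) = 13.70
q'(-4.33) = -7.16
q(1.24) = 7.03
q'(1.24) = 4.76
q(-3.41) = 8.02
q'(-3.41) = -5.19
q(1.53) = 8.50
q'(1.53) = 5.38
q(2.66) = 15.95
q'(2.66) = 7.80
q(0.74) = 4.92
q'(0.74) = 3.69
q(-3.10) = 6.51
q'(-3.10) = -4.52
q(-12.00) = 131.53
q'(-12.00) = -23.57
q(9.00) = 108.43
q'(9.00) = 21.37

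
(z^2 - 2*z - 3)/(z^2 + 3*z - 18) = (z + 1)/(z + 6)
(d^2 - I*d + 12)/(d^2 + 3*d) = (d^2 - I*d + 12)/(d*(d + 3))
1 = 1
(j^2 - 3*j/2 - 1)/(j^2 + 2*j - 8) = (j + 1/2)/(j + 4)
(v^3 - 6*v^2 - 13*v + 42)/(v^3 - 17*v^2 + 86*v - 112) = (v + 3)/(v - 8)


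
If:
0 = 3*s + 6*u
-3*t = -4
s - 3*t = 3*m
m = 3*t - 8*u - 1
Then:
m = -19/11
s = -13/11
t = 4/3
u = 13/22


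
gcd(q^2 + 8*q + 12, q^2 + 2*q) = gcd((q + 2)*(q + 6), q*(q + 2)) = q + 2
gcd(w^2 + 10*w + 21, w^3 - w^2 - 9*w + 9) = w + 3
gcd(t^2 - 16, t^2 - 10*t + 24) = t - 4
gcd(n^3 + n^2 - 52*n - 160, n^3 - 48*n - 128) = n^2 - 4*n - 32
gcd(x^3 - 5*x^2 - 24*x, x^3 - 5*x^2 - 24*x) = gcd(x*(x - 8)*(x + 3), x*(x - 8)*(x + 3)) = x^3 - 5*x^2 - 24*x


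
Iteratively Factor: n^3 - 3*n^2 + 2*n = (n - 2)*(n^2 - n) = n*(n - 2)*(n - 1)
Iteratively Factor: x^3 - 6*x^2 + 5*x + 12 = (x - 4)*(x^2 - 2*x - 3) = (x - 4)*(x - 3)*(x + 1)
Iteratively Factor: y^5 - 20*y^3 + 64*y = (y - 4)*(y^4 + 4*y^3 - 4*y^2 - 16*y) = (y - 4)*(y + 4)*(y^3 - 4*y) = (y - 4)*(y + 2)*(y + 4)*(y^2 - 2*y) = (y - 4)*(y - 2)*(y + 2)*(y + 4)*(y)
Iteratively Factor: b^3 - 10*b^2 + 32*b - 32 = (b - 2)*(b^2 - 8*b + 16) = (b - 4)*(b - 2)*(b - 4)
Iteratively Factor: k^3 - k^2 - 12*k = (k + 3)*(k^2 - 4*k) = k*(k + 3)*(k - 4)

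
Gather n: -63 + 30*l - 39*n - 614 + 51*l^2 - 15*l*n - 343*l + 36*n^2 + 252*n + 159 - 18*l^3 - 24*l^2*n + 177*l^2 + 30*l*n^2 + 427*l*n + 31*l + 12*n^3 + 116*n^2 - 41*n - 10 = -18*l^3 + 228*l^2 - 282*l + 12*n^3 + n^2*(30*l + 152) + n*(-24*l^2 + 412*l + 172) - 528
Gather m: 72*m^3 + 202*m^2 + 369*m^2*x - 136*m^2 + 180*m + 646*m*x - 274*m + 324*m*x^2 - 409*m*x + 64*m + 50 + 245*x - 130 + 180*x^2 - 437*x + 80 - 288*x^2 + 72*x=72*m^3 + m^2*(369*x + 66) + m*(324*x^2 + 237*x - 30) - 108*x^2 - 120*x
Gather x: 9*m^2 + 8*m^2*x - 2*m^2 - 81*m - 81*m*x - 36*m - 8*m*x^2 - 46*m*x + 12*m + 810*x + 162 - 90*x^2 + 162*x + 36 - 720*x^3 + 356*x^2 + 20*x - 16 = 7*m^2 - 105*m - 720*x^3 + x^2*(266 - 8*m) + x*(8*m^2 - 127*m + 992) + 182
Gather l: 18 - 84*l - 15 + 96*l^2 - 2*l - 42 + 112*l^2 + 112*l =208*l^2 + 26*l - 39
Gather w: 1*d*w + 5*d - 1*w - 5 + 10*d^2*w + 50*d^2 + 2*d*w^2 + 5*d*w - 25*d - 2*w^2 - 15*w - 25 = 50*d^2 - 20*d + w^2*(2*d - 2) + w*(10*d^2 + 6*d - 16) - 30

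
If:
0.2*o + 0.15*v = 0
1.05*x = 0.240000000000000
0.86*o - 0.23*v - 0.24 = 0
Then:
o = 0.21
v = -0.27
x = 0.23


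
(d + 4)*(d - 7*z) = d^2 - 7*d*z + 4*d - 28*z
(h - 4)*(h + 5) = h^2 + h - 20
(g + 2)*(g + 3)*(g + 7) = g^3 + 12*g^2 + 41*g + 42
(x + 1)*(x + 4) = x^2 + 5*x + 4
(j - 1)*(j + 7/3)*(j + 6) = j^3 + 22*j^2/3 + 17*j/3 - 14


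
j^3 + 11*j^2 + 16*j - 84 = (j - 2)*(j + 6)*(j + 7)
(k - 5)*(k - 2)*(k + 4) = k^3 - 3*k^2 - 18*k + 40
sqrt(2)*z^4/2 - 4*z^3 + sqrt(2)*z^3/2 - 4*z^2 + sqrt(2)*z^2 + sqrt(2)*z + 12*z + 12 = (z - 3*sqrt(2))*(z - 2*sqrt(2))*(z + sqrt(2))*(sqrt(2)*z/2 + sqrt(2)/2)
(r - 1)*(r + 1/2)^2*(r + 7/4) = r^4 + 7*r^3/4 - 3*r^2/4 - 25*r/16 - 7/16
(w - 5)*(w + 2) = w^2 - 3*w - 10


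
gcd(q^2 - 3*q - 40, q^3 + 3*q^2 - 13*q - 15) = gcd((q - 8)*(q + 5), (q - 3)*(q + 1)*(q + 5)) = q + 5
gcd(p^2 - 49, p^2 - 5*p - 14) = p - 7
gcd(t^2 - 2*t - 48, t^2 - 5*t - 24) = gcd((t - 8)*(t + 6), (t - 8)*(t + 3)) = t - 8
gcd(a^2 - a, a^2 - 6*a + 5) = a - 1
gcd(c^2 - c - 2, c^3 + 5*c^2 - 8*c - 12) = c^2 - c - 2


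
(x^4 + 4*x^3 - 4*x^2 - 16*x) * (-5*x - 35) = -5*x^5 - 55*x^4 - 120*x^3 + 220*x^2 + 560*x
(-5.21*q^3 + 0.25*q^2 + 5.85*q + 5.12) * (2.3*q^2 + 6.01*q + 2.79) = -11.983*q^5 - 30.7371*q^4 + 0.421599999999998*q^3 + 47.632*q^2 + 47.0927*q + 14.2848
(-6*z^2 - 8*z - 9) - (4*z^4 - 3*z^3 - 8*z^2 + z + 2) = -4*z^4 + 3*z^3 + 2*z^2 - 9*z - 11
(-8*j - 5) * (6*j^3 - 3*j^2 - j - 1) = -48*j^4 - 6*j^3 + 23*j^2 + 13*j + 5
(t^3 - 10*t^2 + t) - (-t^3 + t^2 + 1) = 2*t^3 - 11*t^2 + t - 1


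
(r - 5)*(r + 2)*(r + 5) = r^3 + 2*r^2 - 25*r - 50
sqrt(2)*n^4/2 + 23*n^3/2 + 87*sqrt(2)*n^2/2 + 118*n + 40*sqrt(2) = (n/2 + sqrt(2))*(n + 4*sqrt(2))*(n + 5*sqrt(2))*(sqrt(2)*n + 1)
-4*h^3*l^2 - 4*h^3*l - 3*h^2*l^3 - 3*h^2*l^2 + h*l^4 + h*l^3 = l*(-4*h + l)*(h + l)*(h*l + h)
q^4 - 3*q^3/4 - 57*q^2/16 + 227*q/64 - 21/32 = (q - 7/4)*(q - 3/4)*(q - 1/4)*(q + 2)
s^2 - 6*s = s*(s - 6)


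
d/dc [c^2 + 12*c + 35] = 2*c + 12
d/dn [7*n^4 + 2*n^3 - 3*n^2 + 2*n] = 28*n^3 + 6*n^2 - 6*n + 2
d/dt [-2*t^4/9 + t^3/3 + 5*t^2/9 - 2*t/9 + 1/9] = -8*t^3/9 + t^2 + 10*t/9 - 2/9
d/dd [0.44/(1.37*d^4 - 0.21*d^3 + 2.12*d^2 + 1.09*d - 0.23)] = (-2.4112*d^3 + 0.2772*d^2 - 1.8656*d - 0.4796)/(1.37*d^4 - 0.21*d^3 + 2.12*d^2 + 1.09*d - 0.23)^2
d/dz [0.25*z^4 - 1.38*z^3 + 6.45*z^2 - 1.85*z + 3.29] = 1.0*z^3 - 4.14*z^2 + 12.9*z - 1.85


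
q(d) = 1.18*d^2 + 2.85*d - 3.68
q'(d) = 2.36*d + 2.85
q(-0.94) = -5.32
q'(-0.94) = 0.63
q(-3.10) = -1.18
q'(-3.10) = -4.47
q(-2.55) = -3.27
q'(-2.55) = -3.17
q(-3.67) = 1.75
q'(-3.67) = -5.81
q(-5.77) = 19.16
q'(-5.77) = -10.77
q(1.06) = 0.67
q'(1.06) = 5.35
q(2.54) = 11.17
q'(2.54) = 8.84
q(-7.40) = 39.85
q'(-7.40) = -14.61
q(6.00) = 55.90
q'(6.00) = 17.01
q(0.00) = -3.68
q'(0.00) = 2.85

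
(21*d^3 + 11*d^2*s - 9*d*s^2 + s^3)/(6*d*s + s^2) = (21*d^3 + 11*d^2*s - 9*d*s^2 + s^3)/(s*(6*d + s))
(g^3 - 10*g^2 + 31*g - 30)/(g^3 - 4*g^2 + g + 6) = (g - 5)/(g + 1)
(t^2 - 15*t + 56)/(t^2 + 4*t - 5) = (t^2 - 15*t + 56)/(t^2 + 4*t - 5)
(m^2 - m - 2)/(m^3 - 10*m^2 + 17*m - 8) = (m^2 - m - 2)/(m^3 - 10*m^2 + 17*m - 8)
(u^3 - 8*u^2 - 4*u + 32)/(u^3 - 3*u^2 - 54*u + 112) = (u + 2)/(u + 7)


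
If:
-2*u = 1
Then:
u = -1/2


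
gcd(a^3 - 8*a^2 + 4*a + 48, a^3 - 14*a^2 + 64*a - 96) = a^2 - 10*a + 24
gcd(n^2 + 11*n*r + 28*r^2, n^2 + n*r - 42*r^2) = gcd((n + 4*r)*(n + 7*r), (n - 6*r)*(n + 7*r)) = n + 7*r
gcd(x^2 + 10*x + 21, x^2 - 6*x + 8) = 1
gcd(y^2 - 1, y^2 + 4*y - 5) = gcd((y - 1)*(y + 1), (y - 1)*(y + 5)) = y - 1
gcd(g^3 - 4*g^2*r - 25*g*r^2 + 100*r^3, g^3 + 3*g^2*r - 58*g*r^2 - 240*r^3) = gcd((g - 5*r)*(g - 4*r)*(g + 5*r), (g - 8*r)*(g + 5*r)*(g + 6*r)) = g + 5*r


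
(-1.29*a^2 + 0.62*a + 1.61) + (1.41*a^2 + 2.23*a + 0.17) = 0.12*a^2 + 2.85*a + 1.78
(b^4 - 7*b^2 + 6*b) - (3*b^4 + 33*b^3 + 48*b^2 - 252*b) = -2*b^4 - 33*b^3 - 55*b^2 + 258*b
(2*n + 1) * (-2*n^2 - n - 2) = -4*n^3 - 4*n^2 - 5*n - 2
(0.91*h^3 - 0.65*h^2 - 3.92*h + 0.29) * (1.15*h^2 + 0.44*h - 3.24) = 1.0465*h^5 - 0.3471*h^4 - 7.7424*h^3 + 0.7147*h^2 + 12.8284*h - 0.9396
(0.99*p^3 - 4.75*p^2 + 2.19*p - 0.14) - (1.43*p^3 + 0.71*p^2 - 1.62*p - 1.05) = -0.44*p^3 - 5.46*p^2 + 3.81*p + 0.91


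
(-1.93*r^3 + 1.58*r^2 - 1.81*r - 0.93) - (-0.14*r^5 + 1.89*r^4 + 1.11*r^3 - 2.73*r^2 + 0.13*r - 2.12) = 0.14*r^5 - 1.89*r^4 - 3.04*r^3 + 4.31*r^2 - 1.94*r + 1.19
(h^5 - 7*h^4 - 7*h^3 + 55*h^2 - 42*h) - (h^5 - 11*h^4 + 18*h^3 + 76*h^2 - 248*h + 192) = 4*h^4 - 25*h^3 - 21*h^2 + 206*h - 192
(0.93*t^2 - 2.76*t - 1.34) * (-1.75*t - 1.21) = -1.6275*t^3 + 3.7047*t^2 + 5.6846*t + 1.6214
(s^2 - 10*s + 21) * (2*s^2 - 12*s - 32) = 2*s^4 - 32*s^3 + 130*s^2 + 68*s - 672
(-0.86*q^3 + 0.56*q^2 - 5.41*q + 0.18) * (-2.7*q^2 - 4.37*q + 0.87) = 2.322*q^5 + 2.2462*q^4 + 11.4116*q^3 + 23.6429*q^2 - 5.4933*q + 0.1566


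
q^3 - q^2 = q^2*(q - 1)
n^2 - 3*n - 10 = (n - 5)*(n + 2)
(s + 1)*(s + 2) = s^2 + 3*s + 2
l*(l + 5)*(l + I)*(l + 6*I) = l^4 + 5*l^3 + 7*I*l^3 - 6*l^2 + 35*I*l^2 - 30*l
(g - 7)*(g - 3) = g^2 - 10*g + 21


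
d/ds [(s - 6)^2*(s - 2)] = (s - 6)*(3*s - 10)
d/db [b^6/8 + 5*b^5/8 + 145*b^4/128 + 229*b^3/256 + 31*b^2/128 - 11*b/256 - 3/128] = 3*b^5/4 + 25*b^4/8 + 145*b^3/32 + 687*b^2/256 + 31*b/64 - 11/256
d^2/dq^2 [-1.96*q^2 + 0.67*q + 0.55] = -3.92000000000000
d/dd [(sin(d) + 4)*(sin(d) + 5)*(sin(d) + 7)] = (3*sin(d)^2 + 32*sin(d) + 83)*cos(d)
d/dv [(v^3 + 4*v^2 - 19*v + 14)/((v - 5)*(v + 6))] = (v^4 + 2*v^3 - 67*v^2 - 268*v + 556)/(v^4 + 2*v^3 - 59*v^2 - 60*v + 900)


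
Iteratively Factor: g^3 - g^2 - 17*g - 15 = (g + 3)*(g^2 - 4*g - 5) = (g + 1)*(g + 3)*(g - 5)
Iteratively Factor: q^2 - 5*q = (q)*(q - 5)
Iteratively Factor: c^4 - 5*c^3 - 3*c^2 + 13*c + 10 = (c + 1)*(c^3 - 6*c^2 + 3*c + 10) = (c + 1)^2*(c^2 - 7*c + 10) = (c - 5)*(c + 1)^2*(c - 2)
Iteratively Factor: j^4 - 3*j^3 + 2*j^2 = (j - 1)*(j^3 - 2*j^2) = (j - 2)*(j - 1)*(j^2) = j*(j - 2)*(j - 1)*(j)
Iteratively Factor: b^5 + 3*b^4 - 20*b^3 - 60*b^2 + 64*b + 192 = (b + 2)*(b^4 + b^3 - 22*b^2 - 16*b + 96) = (b - 4)*(b + 2)*(b^3 + 5*b^2 - 2*b - 24) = (b - 4)*(b + 2)*(b + 4)*(b^2 + b - 6) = (b - 4)*(b - 2)*(b + 2)*(b + 4)*(b + 3)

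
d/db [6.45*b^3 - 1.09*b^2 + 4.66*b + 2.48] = 19.35*b^2 - 2.18*b + 4.66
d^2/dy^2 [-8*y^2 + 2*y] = -16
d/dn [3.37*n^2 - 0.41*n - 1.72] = 6.74*n - 0.41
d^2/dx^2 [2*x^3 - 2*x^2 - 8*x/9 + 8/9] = 12*x - 4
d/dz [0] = 0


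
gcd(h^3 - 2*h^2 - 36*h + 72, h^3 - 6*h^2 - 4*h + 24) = h^2 - 8*h + 12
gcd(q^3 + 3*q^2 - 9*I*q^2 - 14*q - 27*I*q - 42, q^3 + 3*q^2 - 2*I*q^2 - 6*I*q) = q^2 + q*(3 - 2*I) - 6*I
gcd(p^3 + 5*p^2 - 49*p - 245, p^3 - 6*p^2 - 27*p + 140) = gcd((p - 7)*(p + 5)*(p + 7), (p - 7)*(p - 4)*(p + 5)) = p^2 - 2*p - 35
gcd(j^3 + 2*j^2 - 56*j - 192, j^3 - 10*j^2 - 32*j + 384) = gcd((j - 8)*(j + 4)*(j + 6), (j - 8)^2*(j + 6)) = j^2 - 2*j - 48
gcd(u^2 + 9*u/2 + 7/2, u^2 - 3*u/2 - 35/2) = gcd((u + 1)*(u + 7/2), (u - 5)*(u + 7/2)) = u + 7/2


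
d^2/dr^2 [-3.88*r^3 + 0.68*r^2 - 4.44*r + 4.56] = 1.36 - 23.28*r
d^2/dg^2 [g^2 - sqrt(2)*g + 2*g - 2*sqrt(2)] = 2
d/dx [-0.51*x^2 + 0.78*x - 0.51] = 0.78 - 1.02*x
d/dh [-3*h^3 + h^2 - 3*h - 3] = -9*h^2 + 2*h - 3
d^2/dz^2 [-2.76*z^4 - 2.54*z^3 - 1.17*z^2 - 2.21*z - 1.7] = -33.12*z^2 - 15.24*z - 2.34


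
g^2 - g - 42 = (g - 7)*(g + 6)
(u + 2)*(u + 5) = u^2 + 7*u + 10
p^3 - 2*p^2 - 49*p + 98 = (p - 7)*(p - 2)*(p + 7)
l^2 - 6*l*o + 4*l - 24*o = (l + 4)*(l - 6*o)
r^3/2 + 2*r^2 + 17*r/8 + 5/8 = (r/2 + 1/2)*(r + 1/2)*(r + 5/2)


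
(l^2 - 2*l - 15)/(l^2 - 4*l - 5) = (l + 3)/(l + 1)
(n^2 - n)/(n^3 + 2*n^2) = (n - 1)/(n*(n + 2))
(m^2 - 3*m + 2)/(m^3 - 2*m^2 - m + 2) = 1/(m + 1)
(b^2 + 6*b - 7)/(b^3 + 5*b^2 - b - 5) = (b + 7)/(b^2 + 6*b + 5)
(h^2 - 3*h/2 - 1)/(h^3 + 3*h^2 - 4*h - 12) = (h + 1/2)/(h^2 + 5*h + 6)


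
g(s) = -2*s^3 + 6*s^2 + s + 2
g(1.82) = 11.64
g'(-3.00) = -89.00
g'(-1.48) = -29.90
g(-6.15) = 688.00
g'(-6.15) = -299.74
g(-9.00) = 1937.00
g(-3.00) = 107.00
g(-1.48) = 20.15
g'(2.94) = -15.58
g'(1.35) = 6.26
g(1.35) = 9.36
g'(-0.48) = -6.14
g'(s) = -6*s^2 + 12*s + 1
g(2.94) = 5.98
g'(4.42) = -63.18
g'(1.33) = 6.35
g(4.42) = -49.06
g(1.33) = 9.24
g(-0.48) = 3.12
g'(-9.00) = -593.00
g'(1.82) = 2.97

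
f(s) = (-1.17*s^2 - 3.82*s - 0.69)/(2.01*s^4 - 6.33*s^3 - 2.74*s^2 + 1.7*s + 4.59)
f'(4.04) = 0.82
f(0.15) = -0.27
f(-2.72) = 0.00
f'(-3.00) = 0.01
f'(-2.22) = 0.04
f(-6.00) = -0.01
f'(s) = (-2.34*s - 3.82)/(2.01*s^4 - 6.33*s^3 - 2.74*s^2 + 1.7*s + 4.59) + (-1.17*s^2 - 3.82*s - 0.69)*(-8.04*s^3 + 18.99*s^2 + 5.48*s - 1.7)/(2.01*s^4 - 6.33*s^3 - 2.74*s^2 + 1.7*s + 4.59)^2 = (4.7034*s^5 + 15.6285*s^4 - 42.8136*s^3 - 25.5589*s^2 - 14.5218*s - 16.3608)/(4.0401*s^8 - 25.4466*s^7 + 29.0541*s^6 + 41.5224*s^5 + 4.4374*s^4 - 67.4254*s^3 - 22.2632*s^2 + 15.606*s + 21.0681)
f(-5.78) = -0.01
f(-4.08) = -0.00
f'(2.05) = -0.15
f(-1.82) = 0.05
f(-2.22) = 0.02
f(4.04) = -0.42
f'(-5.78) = -0.00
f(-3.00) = 0.00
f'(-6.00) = -0.00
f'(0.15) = -0.85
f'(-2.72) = 0.02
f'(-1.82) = 0.09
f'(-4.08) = 0.00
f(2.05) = 0.60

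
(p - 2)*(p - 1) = p^2 - 3*p + 2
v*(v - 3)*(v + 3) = v^3 - 9*v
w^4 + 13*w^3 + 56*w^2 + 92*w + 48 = (w + 1)*(w + 2)*(w + 4)*(w + 6)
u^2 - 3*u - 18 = (u - 6)*(u + 3)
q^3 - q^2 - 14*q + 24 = (q - 3)*(q - 2)*(q + 4)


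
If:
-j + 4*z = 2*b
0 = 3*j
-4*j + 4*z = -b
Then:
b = 0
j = 0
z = 0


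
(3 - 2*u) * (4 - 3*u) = 6*u^2 - 17*u + 12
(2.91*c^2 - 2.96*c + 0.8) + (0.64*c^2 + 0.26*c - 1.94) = 3.55*c^2 - 2.7*c - 1.14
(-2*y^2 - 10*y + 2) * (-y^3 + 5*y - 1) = 2*y^5 + 10*y^4 - 12*y^3 - 48*y^2 + 20*y - 2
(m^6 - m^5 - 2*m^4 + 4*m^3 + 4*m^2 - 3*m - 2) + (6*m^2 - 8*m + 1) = m^6 - m^5 - 2*m^4 + 4*m^3 + 10*m^2 - 11*m - 1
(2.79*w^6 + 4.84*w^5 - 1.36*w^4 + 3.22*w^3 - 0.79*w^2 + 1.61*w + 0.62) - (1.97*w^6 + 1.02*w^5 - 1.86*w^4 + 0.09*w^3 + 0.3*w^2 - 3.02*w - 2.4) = 0.82*w^6 + 3.82*w^5 + 0.5*w^4 + 3.13*w^3 - 1.09*w^2 + 4.63*w + 3.02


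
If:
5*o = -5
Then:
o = -1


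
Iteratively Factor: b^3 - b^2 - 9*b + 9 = (b + 3)*(b^2 - 4*b + 3) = (b - 1)*(b + 3)*(b - 3)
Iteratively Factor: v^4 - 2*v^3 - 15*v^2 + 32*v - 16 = (v - 1)*(v^3 - v^2 - 16*v + 16) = (v - 1)^2*(v^2 - 16) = (v - 1)^2*(v + 4)*(v - 4)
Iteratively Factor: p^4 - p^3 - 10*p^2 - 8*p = (p - 4)*(p^3 + 3*p^2 + 2*p) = (p - 4)*(p + 1)*(p^2 + 2*p) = p*(p - 4)*(p + 1)*(p + 2)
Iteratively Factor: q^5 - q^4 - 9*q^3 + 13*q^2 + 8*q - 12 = (q - 1)*(q^4 - 9*q^2 + 4*q + 12) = (q - 1)*(q + 1)*(q^3 - q^2 - 8*q + 12) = (q - 1)*(q + 1)*(q + 3)*(q^2 - 4*q + 4) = (q - 2)*(q - 1)*(q + 1)*(q + 3)*(q - 2)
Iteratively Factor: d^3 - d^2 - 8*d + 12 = (d - 2)*(d^2 + d - 6) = (d - 2)*(d + 3)*(d - 2)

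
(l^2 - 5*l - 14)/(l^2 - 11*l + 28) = (l + 2)/(l - 4)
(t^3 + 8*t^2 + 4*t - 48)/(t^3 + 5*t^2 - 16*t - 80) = (t^2 + 4*t - 12)/(t^2 + t - 20)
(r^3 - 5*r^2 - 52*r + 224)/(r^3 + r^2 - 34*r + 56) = (r - 8)/(r - 2)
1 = 1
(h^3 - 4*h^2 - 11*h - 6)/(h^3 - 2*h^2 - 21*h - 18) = (h + 1)/(h + 3)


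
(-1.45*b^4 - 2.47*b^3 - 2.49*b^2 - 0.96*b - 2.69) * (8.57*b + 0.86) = -12.4265*b^5 - 22.4149*b^4 - 23.4635*b^3 - 10.3686*b^2 - 23.8789*b - 2.3134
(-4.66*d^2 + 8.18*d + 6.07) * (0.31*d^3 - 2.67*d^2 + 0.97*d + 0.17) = -1.4446*d^5 + 14.978*d^4 - 24.4791*d^3 - 9.0645*d^2 + 7.2785*d + 1.0319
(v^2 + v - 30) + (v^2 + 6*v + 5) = 2*v^2 + 7*v - 25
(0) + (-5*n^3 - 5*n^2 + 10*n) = -5*n^3 - 5*n^2 + 10*n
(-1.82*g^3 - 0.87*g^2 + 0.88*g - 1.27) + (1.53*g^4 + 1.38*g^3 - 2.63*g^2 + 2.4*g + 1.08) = 1.53*g^4 - 0.44*g^3 - 3.5*g^2 + 3.28*g - 0.19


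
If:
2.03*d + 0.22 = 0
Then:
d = -0.11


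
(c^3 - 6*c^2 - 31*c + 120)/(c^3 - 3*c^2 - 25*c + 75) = (c - 8)/(c - 5)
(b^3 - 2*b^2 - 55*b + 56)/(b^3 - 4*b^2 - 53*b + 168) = (b - 1)/(b - 3)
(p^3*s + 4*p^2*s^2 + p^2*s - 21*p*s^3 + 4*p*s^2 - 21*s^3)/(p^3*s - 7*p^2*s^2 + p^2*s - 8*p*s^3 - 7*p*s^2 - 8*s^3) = (p^2 + 4*p*s - 21*s^2)/(p^2 - 7*p*s - 8*s^2)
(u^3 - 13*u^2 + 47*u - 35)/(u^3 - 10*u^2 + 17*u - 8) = (u^2 - 12*u + 35)/(u^2 - 9*u + 8)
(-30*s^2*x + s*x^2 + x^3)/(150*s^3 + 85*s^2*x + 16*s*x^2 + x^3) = x*(-5*s + x)/(25*s^2 + 10*s*x + x^2)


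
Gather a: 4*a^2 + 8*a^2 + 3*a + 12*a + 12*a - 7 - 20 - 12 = 12*a^2 + 27*a - 39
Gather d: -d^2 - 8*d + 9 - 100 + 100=-d^2 - 8*d + 9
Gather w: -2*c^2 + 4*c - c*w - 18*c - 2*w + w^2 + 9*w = -2*c^2 - 14*c + w^2 + w*(7 - c)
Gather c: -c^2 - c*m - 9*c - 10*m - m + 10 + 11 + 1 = -c^2 + c*(-m - 9) - 11*m + 22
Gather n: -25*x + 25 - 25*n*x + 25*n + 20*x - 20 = n*(25 - 25*x) - 5*x + 5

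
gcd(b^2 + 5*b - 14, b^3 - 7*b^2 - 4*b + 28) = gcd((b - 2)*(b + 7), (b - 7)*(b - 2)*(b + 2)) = b - 2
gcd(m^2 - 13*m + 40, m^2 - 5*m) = m - 5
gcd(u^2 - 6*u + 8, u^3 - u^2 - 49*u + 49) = 1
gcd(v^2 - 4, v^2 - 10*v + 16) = v - 2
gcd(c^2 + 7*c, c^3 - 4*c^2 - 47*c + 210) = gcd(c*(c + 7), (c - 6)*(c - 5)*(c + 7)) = c + 7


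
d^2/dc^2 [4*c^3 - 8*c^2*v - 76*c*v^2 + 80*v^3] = 24*c - 16*v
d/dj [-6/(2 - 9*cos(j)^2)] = 216*sin(2*j)/(9*cos(2*j) + 5)^2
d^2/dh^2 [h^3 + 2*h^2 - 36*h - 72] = 6*h + 4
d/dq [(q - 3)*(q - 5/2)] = 2*q - 11/2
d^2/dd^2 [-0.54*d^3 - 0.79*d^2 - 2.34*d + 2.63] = -3.24*d - 1.58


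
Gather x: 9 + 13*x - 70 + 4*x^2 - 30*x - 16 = 4*x^2 - 17*x - 77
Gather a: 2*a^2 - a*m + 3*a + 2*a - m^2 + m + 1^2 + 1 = 2*a^2 + a*(5 - m) - m^2 + m + 2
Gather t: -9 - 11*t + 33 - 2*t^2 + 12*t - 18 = -2*t^2 + t + 6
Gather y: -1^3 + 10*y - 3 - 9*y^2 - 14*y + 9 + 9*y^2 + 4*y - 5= 0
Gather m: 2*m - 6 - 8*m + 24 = 18 - 6*m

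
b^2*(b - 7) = b^3 - 7*b^2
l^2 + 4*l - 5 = (l - 1)*(l + 5)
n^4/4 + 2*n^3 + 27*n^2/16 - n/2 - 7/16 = (n/4 + 1/4)*(n - 1/2)*(n + 1/2)*(n + 7)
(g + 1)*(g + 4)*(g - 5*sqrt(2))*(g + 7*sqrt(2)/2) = g^4 - 3*sqrt(2)*g^3/2 + 5*g^3 - 31*g^2 - 15*sqrt(2)*g^2/2 - 175*g - 6*sqrt(2)*g - 140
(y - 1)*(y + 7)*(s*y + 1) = s*y^3 + 6*s*y^2 - 7*s*y + y^2 + 6*y - 7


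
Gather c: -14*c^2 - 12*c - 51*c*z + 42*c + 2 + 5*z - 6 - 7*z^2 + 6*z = -14*c^2 + c*(30 - 51*z) - 7*z^2 + 11*z - 4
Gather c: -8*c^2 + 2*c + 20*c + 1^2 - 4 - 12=-8*c^2 + 22*c - 15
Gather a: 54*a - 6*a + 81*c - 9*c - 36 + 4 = 48*a + 72*c - 32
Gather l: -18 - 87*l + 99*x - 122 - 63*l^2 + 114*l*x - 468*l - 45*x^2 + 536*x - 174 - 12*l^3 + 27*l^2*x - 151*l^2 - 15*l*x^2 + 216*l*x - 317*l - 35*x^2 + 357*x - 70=-12*l^3 + l^2*(27*x - 214) + l*(-15*x^2 + 330*x - 872) - 80*x^2 + 992*x - 384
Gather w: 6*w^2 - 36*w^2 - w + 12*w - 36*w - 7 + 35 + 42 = -30*w^2 - 25*w + 70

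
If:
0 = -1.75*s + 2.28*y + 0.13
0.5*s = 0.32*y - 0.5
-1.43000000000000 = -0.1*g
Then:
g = 14.30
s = -2.04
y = -1.62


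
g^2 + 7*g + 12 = (g + 3)*(g + 4)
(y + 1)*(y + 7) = y^2 + 8*y + 7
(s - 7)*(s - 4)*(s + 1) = s^3 - 10*s^2 + 17*s + 28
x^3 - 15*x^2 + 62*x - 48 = (x - 8)*(x - 6)*(x - 1)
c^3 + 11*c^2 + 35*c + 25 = (c + 1)*(c + 5)^2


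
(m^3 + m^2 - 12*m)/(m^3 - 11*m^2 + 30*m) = (m^2 + m - 12)/(m^2 - 11*m + 30)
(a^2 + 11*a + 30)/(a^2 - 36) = (a + 5)/(a - 6)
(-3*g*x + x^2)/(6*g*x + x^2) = (-3*g + x)/(6*g + x)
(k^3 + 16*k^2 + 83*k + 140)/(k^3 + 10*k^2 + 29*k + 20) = (k + 7)/(k + 1)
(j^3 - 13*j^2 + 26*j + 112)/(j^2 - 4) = (j^2 - 15*j + 56)/(j - 2)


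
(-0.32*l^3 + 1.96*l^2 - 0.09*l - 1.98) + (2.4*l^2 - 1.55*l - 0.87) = -0.32*l^3 + 4.36*l^2 - 1.64*l - 2.85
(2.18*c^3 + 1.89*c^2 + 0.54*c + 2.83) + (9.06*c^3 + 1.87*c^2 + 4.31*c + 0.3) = 11.24*c^3 + 3.76*c^2 + 4.85*c + 3.13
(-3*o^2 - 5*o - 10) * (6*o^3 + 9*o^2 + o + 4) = -18*o^5 - 57*o^4 - 108*o^3 - 107*o^2 - 30*o - 40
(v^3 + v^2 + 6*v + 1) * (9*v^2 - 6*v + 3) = 9*v^5 + 3*v^4 + 51*v^3 - 24*v^2 + 12*v + 3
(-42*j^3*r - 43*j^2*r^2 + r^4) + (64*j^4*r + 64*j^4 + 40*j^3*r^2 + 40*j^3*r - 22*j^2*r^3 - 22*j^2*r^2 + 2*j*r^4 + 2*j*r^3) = 64*j^4*r + 64*j^4 + 40*j^3*r^2 - 2*j^3*r - 22*j^2*r^3 - 65*j^2*r^2 + 2*j*r^4 + 2*j*r^3 + r^4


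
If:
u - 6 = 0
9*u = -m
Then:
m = -54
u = 6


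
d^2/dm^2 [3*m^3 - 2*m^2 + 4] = 18*m - 4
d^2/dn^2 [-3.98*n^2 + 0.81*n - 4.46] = -7.96000000000000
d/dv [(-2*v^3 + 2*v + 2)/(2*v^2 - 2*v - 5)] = 2*(-2*v^4 + 4*v^3 + 13*v^2 - 4*v - 3)/(4*v^4 - 8*v^3 - 16*v^2 + 20*v + 25)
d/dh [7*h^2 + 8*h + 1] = 14*h + 8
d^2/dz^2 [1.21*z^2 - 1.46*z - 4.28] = 2.42000000000000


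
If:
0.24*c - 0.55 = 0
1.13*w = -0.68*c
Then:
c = 2.29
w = -1.38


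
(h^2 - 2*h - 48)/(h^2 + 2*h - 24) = (h - 8)/(h - 4)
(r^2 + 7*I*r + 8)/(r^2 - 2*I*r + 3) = (r^2 + 7*I*r + 8)/(r^2 - 2*I*r + 3)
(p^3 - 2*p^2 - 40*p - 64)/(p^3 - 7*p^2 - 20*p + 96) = (p + 2)/(p - 3)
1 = 1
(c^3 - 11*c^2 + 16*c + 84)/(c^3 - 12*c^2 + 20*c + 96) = (c - 7)/(c - 8)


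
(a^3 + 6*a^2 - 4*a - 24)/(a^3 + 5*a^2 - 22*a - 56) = (a^2 + 4*a - 12)/(a^2 + 3*a - 28)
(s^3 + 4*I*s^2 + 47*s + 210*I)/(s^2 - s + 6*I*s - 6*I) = (s^2 - 2*I*s + 35)/(s - 1)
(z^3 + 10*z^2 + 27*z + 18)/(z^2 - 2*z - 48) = (z^2 + 4*z + 3)/(z - 8)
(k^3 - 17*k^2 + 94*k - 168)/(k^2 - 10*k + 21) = (k^2 - 10*k + 24)/(k - 3)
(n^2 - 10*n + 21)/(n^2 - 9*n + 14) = (n - 3)/(n - 2)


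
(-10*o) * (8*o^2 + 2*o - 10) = -80*o^3 - 20*o^2 + 100*o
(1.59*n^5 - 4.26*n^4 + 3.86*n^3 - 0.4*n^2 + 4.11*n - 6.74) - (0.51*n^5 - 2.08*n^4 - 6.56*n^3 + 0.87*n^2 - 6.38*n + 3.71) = 1.08*n^5 - 2.18*n^4 + 10.42*n^3 - 1.27*n^2 + 10.49*n - 10.45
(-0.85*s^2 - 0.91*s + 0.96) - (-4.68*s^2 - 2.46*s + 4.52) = 3.83*s^2 + 1.55*s - 3.56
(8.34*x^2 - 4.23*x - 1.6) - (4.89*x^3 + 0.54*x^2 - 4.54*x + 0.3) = -4.89*x^3 + 7.8*x^2 + 0.31*x - 1.9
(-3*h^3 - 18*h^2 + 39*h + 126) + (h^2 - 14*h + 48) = -3*h^3 - 17*h^2 + 25*h + 174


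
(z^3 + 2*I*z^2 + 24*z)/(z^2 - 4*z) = (z^2 + 2*I*z + 24)/(z - 4)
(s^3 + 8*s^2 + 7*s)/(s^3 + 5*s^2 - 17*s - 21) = s/(s - 3)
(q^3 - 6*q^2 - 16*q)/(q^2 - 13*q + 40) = q*(q + 2)/(q - 5)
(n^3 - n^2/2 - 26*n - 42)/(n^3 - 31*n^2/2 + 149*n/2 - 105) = (2*n^2 + 11*n + 14)/(2*n^2 - 19*n + 35)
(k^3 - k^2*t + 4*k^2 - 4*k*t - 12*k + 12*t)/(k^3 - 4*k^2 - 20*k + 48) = (k^2 - k*t + 6*k - 6*t)/(k^2 - 2*k - 24)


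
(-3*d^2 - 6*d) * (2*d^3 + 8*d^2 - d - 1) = -6*d^5 - 36*d^4 - 45*d^3 + 9*d^2 + 6*d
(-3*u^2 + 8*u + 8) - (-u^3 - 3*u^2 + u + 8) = u^3 + 7*u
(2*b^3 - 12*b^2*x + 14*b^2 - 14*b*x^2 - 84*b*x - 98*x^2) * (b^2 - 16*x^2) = 2*b^5 - 12*b^4*x + 14*b^4 - 46*b^3*x^2 - 84*b^3*x + 192*b^2*x^3 - 322*b^2*x^2 + 224*b*x^4 + 1344*b*x^3 + 1568*x^4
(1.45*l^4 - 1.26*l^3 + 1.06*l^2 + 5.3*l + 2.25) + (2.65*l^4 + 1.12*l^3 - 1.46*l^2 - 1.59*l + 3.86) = 4.1*l^4 - 0.14*l^3 - 0.4*l^2 + 3.71*l + 6.11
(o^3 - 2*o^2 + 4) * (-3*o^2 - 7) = -3*o^5 + 6*o^4 - 7*o^3 + 2*o^2 - 28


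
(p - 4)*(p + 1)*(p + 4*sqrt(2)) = p^3 - 3*p^2 + 4*sqrt(2)*p^2 - 12*sqrt(2)*p - 4*p - 16*sqrt(2)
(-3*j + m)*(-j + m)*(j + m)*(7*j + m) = 21*j^4 - 4*j^3*m - 22*j^2*m^2 + 4*j*m^3 + m^4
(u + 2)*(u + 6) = u^2 + 8*u + 12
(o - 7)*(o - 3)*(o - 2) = o^3 - 12*o^2 + 41*o - 42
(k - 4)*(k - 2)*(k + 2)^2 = k^4 - 2*k^3 - 12*k^2 + 8*k + 32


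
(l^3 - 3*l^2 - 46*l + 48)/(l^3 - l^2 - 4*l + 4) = (l^2 - 2*l - 48)/(l^2 - 4)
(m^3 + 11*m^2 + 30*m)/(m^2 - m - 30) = m*(m + 6)/(m - 6)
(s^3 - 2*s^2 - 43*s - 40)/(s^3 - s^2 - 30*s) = (s^2 - 7*s - 8)/(s*(s - 6))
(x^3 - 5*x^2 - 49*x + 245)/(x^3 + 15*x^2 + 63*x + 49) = (x^2 - 12*x + 35)/(x^2 + 8*x + 7)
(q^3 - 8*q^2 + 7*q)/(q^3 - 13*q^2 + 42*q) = (q - 1)/(q - 6)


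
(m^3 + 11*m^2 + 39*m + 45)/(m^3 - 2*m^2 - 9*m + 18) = (m^2 + 8*m + 15)/(m^2 - 5*m + 6)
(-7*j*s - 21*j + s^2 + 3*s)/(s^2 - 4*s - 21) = (-7*j + s)/(s - 7)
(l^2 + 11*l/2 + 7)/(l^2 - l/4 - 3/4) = 2*(2*l^2 + 11*l + 14)/(4*l^2 - l - 3)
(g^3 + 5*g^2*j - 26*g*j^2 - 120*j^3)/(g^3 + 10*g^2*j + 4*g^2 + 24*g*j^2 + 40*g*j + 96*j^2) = (g - 5*j)/(g + 4)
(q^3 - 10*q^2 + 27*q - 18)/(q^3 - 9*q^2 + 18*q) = (q - 1)/q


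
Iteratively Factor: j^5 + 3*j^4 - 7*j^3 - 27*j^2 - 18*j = (j + 2)*(j^4 + j^3 - 9*j^2 - 9*j) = (j + 2)*(j + 3)*(j^3 - 2*j^2 - 3*j) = j*(j + 2)*(j + 3)*(j^2 - 2*j - 3) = j*(j + 1)*(j + 2)*(j + 3)*(j - 3)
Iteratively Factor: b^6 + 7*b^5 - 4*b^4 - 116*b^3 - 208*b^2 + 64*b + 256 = (b + 4)*(b^5 + 3*b^4 - 16*b^3 - 52*b^2 + 64) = (b - 1)*(b + 4)*(b^4 + 4*b^3 - 12*b^2 - 64*b - 64) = (b - 1)*(b + 2)*(b + 4)*(b^3 + 2*b^2 - 16*b - 32) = (b - 1)*(b + 2)*(b + 4)^2*(b^2 - 2*b - 8) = (b - 1)*(b + 2)^2*(b + 4)^2*(b - 4)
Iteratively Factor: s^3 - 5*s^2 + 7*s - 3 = (s - 1)*(s^2 - 4*s + 3) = (s - 1)^2*(s - 3)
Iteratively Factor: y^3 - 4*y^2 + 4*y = (y)*(y^2 - 4*y + 4) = y*(y - 2)*(y - 2)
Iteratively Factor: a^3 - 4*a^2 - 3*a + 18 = (a + 2)*(a^2 - 6*a + 9) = (a - 3)*(a + 2)*(a - 3)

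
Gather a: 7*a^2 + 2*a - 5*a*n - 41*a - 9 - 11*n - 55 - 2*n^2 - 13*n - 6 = 7*a^2 + a*(-5*n - 39) - 2*n^2 - 24*n - 70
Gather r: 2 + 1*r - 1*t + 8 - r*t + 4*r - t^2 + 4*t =r*(5 - t) - t^2 + 3*t + 10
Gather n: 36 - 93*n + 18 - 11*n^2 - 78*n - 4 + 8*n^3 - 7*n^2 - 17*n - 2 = 8*n^3 - 18*n^2 - 188*n + 48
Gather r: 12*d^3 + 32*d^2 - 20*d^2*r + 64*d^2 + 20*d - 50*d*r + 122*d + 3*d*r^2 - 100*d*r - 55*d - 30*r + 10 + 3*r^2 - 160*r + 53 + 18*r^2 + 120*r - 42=12*d^3 + 96*d^2 + 87*d + r^2*(3*d + 21) + r*(-20*d^2 - 150*d - 70) + 21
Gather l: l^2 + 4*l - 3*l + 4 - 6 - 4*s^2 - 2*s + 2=l^2 + l - 4*s^2 - 2*s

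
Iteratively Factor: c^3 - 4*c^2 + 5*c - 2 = (c - 1)*(c^2 - 3*c + 2) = (c - 2)*(c - 1)*(c - 1)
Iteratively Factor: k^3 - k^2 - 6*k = (k - 3)*(k^2 + 2*k) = k*(k - 3)*(k + 2)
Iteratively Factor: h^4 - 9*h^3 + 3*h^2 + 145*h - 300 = (h - 3)*(h^3 - 6*h^2 - 15*h + 100) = (h - 5)*(h - 3)*(h^2 - h - 20) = (h - 5)*(h - 3)*(h + 4)*(h - 5)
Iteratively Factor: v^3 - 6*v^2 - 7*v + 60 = (v - 4)*(v^2 - 2*v - 15) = (v - 4)*(v + 3)*(v - 5)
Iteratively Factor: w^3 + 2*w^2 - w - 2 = (w + 1)*(w^2 + w - 2) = (w - 1)*(w + 1)*(w + 2)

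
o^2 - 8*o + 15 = (o - 5)*(o - 3)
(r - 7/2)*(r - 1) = r^2 - 9*r/2 + 7/2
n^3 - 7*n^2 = n^2*(n - 7)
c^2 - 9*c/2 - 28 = (c - 8)*(c + 7/2)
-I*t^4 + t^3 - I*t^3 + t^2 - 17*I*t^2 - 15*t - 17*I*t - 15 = (t - 3*I)*(t - I)*(t + 5*I)*(-I*t - I)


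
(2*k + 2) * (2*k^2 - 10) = 4*k^3 + 4*k^2 - 20*k - 20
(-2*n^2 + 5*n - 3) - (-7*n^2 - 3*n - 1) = 5*n^2 + 8*n - 2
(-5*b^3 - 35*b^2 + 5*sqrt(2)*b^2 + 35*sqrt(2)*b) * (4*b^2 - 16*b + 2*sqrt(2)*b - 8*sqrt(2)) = -20*b^5 - 60*b^4 + 10*sqrt(2)*b^4 + 30*sqrt(2)*b^3 + 580*b^3 - 280*sqrt(2)*b^2 + 60*b^2 - 560*b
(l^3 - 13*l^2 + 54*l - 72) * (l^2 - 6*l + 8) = l^5 - 19*l^4 + 140*l^3 - 500*l^2 + 864*l - 576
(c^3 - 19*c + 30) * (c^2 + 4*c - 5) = c^5 + 4*c^4 - 24*c^3 - 46*c^2 + 215*c - 150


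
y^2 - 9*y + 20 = (y - 5)*(y - 4)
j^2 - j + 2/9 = (j - 2/3)*(j - 1/3)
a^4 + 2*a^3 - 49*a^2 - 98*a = a*(a - 7)*(a + 2)*(a + 7)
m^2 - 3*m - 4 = (m - 4)*(m + 1)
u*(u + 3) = u^2 + 3*u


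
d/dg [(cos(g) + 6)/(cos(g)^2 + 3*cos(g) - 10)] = (cos(g)^2 + 12*cos(g) + 28)*sin(g)/(cos(g)^2 + 3*cos(g) - 10)^2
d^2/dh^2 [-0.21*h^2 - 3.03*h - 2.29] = -0.420000000000000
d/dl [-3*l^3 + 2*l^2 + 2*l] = -9*l^2 + 4*l + 2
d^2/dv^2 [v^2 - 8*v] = 2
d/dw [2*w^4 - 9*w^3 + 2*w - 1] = 8*w^3 - 27*w^2 + 2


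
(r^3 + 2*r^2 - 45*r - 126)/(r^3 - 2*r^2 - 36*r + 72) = (r^2 - 4*r - 21)/(r^2 - 8*r + 12)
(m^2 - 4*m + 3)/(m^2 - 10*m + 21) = (m - 1)/(m - 7)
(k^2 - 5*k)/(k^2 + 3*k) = (k - 5)/(k + 3)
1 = 1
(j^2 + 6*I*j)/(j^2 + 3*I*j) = (j + 6*I)/(j + 3*I)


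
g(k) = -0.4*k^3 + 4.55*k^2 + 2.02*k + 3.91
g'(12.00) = -61.58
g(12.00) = -7.85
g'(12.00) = -61.58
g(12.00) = -7.85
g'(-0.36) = -1.41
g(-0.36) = 3.79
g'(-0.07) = 1.38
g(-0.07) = 3.79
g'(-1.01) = -8.40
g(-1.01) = 6.92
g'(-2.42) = -27.03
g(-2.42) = 31.34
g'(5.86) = 14.14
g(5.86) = 91.50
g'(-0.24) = -0.23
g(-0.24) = 3.69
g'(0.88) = 9.10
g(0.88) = 8.94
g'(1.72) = 14.12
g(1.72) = 18.81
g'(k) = -1.2*k^2 + 9.1*k + 2.02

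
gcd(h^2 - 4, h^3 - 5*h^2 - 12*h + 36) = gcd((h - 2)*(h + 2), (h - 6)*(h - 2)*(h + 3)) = h - 2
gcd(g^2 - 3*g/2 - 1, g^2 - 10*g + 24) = 1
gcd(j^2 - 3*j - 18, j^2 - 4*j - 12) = j - 6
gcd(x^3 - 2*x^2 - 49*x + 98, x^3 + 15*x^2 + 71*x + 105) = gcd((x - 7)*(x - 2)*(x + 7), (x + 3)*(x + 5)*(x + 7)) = x + 7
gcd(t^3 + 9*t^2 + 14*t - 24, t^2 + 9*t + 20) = t + 4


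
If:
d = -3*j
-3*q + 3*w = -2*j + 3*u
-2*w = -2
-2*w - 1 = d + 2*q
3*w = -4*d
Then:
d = -3/4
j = 1/4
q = -9/8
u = 55/24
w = 1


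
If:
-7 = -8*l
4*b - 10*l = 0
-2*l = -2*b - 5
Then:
No Solution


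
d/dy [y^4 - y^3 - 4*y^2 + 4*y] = 4*y^3 - 3*y^2 - 8*y + 4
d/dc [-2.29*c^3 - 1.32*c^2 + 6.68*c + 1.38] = -6.87*c^2 - 2.64*c + 6.68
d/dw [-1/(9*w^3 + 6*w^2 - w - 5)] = (27*w^2 + 12*w - 1)/(9*w^3 + 6*w^2 - w - 5)^2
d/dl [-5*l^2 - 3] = -10*l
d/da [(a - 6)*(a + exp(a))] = a + (a - 6)*(exp(a) + 1) + exp(a)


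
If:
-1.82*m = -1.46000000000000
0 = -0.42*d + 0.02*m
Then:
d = 0.04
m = 0.80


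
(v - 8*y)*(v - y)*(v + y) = v^3 - 8*v^2*y - v*y^2 + 8*y^3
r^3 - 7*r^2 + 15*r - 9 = (r - 3)^2*(r - 1)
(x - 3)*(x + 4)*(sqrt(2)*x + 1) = sqrt(2)*x^3 + x^2 + sqrt(2)*x^2 - 12*sqrt(2)*x + x - 12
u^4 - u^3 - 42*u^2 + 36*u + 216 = (u - 6)*(u - 3)*(u + 2)*(u + 6)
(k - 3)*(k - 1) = k^2 - 4*k + 3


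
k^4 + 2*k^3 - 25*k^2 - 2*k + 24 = (k - 4)*(k - 1)*(k + 1)*(k + 6)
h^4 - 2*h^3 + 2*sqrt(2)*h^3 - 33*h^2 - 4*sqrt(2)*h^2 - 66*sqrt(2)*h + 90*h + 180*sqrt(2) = (h - 5)*(h - 3)*(h + 6)*(h + 2*sqrt(2))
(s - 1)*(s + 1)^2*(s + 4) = s^4 + 5*s^3 + 3*s^2 - 5*s - 4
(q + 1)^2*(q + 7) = q^3 + 9*q^2 + 15*q + 7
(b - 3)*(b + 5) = b^2 + 2*b - 15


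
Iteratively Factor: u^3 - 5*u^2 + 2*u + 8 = (u - 2)*(u^2 - 3*u - 4) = (u - 2)*(u + 1)*(u - 4)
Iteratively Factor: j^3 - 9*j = (j)*(j^2 - 9) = j*(j + 3)*(j - 3)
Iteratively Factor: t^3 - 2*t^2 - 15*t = (t - 5)*(t^2 + 3*t) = t*(t - 5)*(t + 3)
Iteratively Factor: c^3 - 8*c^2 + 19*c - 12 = (c - 3)*(c^2 - 5*c + 4) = (c - 3)*(c - 1)*(c - 4)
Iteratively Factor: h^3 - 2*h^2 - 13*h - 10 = (h - 5)*(h^2 + 3*h + 2) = (h - 5)*(h + 2)*(h + 1)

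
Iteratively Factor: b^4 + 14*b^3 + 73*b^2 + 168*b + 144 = (b + 3)*(b^3 + 11*b^2 + 40*b + 48) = (b + 3)^2*(b^2 + 8*b + 16) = (b + 3)^2*(b + 4)*(b + 4)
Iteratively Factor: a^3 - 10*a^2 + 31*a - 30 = (a - 2)*(a^2 - 8*a + 15) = (a - 3)*(a - 2)*(a - 5)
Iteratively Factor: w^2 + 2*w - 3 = (w - 1)*(w + 3)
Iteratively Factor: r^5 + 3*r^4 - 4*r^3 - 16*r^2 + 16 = (r + 2)*(r^4 + r^3 - 6*r^2 - 4*r + 8) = (r - 1)*(r + 2)*(r^3 + 2*r^2 - 4*r - 8) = (r - 1)*(r + 2)^2*(r^2 - 4) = (r - 2)*(r - 1)*(r + 2)^2*(r + 2)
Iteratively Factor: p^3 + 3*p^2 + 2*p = (p + 2)*(p^2 + p) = p*(p + 2)*(p + 1)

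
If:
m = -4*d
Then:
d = -m/4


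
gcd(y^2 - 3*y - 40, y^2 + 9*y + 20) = y + 5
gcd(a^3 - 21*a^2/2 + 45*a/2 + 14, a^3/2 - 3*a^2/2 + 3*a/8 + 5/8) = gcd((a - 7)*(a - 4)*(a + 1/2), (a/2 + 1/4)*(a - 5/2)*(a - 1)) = a + 1/2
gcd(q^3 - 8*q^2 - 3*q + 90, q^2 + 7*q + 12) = q + 3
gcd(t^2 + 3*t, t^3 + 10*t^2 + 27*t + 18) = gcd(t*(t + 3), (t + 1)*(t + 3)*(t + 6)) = t + 3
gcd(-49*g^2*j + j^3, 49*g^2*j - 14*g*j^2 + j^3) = 7*g*j - j^2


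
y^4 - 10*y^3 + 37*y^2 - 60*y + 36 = (y - 3)^2*(y - 2)^2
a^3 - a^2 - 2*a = a*(a - 2)*(a + 1)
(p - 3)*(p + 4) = p^2 + p - 12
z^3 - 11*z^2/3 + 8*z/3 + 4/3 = (z - 2)^2*(z + 1/3)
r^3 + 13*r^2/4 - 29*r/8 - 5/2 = (r - 5/4)*(r + 1/2)*(r + 4)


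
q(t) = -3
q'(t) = 0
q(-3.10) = -3.00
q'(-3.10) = 0.00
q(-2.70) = -3.00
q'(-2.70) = 0.00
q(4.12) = -3.00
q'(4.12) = 0.00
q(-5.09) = -3.00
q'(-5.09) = 0.00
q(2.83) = -3.00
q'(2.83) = 0.00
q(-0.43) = -3.00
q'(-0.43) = 0.00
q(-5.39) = -3.00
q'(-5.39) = 0.00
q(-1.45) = -3.00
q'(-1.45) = 0.00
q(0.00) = -3.00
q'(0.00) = 0.00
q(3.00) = -3.00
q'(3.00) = 0.00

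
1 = 1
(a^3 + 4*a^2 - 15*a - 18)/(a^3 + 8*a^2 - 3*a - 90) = (a + 1)/(a + 5)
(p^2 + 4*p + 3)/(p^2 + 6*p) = (p^2 + 4*p + 3)/(p*(p + 6))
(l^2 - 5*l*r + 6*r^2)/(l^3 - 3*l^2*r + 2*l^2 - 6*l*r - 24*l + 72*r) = (l - 2*r)/(l^2 + 2*l - 24)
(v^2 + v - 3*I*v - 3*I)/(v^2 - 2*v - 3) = (v - 3*I)/(v - 3)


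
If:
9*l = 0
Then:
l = 0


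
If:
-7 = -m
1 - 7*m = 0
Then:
No Solution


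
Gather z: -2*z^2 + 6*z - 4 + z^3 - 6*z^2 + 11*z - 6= z^3 - 8*z^2 + 17*z - 10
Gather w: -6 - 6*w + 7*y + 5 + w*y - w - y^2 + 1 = w*(y - 7) - y^2 + 7*y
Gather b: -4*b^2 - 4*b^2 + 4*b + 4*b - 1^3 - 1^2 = -8*b^2 + 8*b - 2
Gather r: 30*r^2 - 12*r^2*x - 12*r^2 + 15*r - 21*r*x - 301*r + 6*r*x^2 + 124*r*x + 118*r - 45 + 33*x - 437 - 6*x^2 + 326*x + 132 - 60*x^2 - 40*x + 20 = r^2*(18 - 12*x) + r*(6*x^2 + 103*x - 168) - 66*x^2 + 319*x - 330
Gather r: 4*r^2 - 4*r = 4*r^2 - 4*r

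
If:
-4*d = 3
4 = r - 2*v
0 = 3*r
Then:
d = -3/4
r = 0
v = -2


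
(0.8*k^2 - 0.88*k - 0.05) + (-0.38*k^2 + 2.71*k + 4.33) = 0.42*k^2 + 1.83*k + 4.28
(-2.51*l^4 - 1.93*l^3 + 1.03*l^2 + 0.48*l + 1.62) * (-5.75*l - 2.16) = 14.4325*l^5 + 16.5191*l^4 - 1.7537*l^3 - 4.9848*l^2 - 10.3518*l - 3.4992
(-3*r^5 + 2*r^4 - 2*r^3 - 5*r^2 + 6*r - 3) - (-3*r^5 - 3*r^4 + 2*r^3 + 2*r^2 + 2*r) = 5*r^4 - 4*r^3 - 7*r^2 + 4*r - 3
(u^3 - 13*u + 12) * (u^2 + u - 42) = u^5 + u^4 - 55*u^3 - u^2 + 558*u - 504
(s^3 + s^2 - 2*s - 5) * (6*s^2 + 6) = 6*s^5 + 6*s^4 - 6*s^3 - 24*s^2 - 12*s - 30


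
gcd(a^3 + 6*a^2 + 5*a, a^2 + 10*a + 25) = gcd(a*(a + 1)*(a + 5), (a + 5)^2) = a + 5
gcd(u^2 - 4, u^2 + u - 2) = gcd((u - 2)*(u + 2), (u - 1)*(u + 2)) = u + 2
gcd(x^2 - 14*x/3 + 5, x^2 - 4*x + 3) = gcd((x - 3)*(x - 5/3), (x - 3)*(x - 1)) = x - 3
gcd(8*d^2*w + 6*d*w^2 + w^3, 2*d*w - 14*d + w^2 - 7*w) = 2*d + w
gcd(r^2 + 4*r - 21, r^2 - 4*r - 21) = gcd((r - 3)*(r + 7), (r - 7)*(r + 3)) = 1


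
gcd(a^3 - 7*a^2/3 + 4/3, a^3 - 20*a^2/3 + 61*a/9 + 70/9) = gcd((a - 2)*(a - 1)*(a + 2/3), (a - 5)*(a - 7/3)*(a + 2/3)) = a + 2/3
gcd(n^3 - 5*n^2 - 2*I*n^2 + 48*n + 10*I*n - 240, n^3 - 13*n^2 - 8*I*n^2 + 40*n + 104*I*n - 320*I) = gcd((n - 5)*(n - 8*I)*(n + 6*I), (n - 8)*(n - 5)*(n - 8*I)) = n^2 + n*(-5 - 8*I) + 40*I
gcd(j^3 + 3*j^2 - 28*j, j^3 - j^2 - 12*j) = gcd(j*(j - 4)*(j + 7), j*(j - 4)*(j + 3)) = j^2 - 4*j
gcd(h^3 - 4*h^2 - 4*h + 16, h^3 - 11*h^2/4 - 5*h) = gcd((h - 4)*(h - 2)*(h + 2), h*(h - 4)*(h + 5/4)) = h - 4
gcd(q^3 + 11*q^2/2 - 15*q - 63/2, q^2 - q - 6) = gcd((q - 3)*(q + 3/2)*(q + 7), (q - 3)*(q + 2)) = q - 3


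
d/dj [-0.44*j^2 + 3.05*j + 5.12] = 3.05 - 0.88*j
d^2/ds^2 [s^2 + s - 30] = 2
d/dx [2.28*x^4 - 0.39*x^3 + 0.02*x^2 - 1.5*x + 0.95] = 9.12*x^3 - 1.17*x^2 + 0.04*x - 1.5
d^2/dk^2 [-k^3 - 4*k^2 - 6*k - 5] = -6*k - 8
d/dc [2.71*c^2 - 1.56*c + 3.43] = 5.42*c - 1.56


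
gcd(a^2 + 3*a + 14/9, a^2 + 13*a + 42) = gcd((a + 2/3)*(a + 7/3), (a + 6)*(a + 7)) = 1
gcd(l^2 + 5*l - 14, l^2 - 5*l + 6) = l - 2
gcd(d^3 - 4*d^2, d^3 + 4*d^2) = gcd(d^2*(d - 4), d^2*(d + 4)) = d^2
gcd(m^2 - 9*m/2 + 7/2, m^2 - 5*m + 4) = m - 1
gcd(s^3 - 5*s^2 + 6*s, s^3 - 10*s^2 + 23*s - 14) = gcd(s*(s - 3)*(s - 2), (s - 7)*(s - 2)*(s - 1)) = s - 2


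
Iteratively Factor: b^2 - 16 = (b + 4)*(b - 4)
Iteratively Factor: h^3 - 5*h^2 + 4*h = (h - 1)*(h^2 - 4*h) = (h - 4)*(h - 1)*(h)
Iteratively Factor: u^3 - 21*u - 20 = (u - 5)*(u^2 + 5*u + 4) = (u - 5)*(u + 4)*(u + 1)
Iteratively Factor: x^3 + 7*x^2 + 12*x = (x + 4)*(x^2 + 3*x) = x*(x + 4)*(x + 3)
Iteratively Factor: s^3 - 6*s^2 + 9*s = (s)*(s^2 - 6*s + 9) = s*(s - 3)*(s - 3)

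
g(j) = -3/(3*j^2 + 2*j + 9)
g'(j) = -3*(-6*j - 2)/(3*j^2 + 2*j + 9)^2 = 6*(3*j + 1)/(3*j^2 + 2*j + 9)^2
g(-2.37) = -0.14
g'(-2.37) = -0.08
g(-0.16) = -0.34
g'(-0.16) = 0.04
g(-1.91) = -0.19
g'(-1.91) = -0.11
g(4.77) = -0.03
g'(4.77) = 0.01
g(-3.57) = -0.07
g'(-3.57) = -0.04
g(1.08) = -0.20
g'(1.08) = 0.12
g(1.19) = -0.19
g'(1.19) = 0.11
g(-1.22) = -0.27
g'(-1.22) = -0.13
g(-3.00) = -0.10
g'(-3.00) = -0.05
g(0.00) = -0.33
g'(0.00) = 0.07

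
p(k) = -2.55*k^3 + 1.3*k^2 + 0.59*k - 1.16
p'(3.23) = -70.82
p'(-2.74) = -63.97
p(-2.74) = 59.44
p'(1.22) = -7.62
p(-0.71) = -0.01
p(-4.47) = 249.93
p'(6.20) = -277.36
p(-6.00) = 592.90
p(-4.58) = 268.39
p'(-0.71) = -5.11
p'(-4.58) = -171.79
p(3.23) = -71.62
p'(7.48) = -407.98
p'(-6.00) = -290.41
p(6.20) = -555.27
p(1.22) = -3.14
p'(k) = -7.65*k^2 + 2.6*k + 0.59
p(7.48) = -991.21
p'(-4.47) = -163.89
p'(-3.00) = -76.06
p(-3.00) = 77.62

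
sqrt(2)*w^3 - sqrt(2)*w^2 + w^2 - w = w*(w - 1)*(sqrt(2)*w + 1)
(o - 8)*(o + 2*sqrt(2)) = o^2 - 8*o + 2*sqrt(2)*o - 16*sqrt(2)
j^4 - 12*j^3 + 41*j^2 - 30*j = j*(j - 6)*(j - 5)*(j - 1)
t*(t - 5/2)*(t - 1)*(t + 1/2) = t^4 - 3*t^3 + 3*t^2/4 + 5*t/4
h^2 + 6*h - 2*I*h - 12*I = (h + 6)*(h - 2*I)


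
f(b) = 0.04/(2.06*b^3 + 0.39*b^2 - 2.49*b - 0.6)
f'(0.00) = 0.28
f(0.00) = -0.07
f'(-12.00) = -0.00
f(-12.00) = -0.00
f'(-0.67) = 0.02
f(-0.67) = 0.06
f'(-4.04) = -0.00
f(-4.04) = -0.00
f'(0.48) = 0.01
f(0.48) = -0.03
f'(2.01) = -0.01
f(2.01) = 0.00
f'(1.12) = -8316.87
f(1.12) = -7.36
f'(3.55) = -0.00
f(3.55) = 0.00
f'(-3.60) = -0.00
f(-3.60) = -0.00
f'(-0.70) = 0.00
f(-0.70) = 0.06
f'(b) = 0.04*(-6.18*b^2 - 0.78*b + 2.49)/(2.06*b^3 + 0.39*b^2 - 2.49*b - 0.6)^2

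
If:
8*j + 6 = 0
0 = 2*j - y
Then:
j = -3/4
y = -3/2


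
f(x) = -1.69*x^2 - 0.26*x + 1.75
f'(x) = -3.38*x - 0.26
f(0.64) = 0.89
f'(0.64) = -2.42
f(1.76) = -3.94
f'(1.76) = -6.21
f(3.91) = -25.10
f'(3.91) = -13.48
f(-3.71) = -20.55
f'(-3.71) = 12.28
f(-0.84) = 0.78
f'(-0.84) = 2.58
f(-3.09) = -13.58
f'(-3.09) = 10.18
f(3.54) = -20.35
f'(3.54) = -12.23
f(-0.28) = 1.69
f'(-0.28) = 0.69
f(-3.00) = -12.68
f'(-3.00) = 9.88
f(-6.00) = -57.53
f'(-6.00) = 20.02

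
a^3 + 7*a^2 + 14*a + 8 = (a + 1)*(a + 2)*(a + 4)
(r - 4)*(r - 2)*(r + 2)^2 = r^4 - 2*r^3 - 12*r^2 + 8*r + 32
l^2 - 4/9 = (l - 2/3)*(l + 2/3)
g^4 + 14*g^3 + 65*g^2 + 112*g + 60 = (g + 1)*(g + 2)*(g + 5)*(g + 6)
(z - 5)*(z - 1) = z^2 - 6*z + 5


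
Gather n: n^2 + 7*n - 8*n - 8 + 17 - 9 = n^2 - n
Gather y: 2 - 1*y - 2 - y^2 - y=-y^2 - 2*y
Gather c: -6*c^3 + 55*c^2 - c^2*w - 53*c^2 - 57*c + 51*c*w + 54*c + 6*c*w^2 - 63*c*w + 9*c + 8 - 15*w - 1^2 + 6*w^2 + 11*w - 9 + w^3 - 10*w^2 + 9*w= -6*c^3 + c^2*(2 - w) + c*(6*w^2 - 12*w + 6) + w^3 - 4*w^2 + 5*w - 2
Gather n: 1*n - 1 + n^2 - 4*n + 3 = n^2 - 3*n + 2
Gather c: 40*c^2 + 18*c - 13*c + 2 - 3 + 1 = 40*c^2 + 5*c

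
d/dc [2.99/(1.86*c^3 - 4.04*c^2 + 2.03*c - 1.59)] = (-16.6842*c^2 + 24.1592*c - 6.0697)/(1.86*c^3 - 4.04*c^2 + 2.03*c - 1.59)^2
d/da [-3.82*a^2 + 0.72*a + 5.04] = 0.72 - 7.64*a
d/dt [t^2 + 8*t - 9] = 2*t + 8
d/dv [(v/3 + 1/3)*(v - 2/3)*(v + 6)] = v^2 + 38*v/9 + 4/9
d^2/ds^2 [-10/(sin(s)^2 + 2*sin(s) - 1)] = 20*(2*sin(s)^4 + 3*sin(s)^3 + sin(s)^2 - 5*sin(s) - 5)/(2*sin(s) - cos(s)^2)^3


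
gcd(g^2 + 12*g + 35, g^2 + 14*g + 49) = g + 7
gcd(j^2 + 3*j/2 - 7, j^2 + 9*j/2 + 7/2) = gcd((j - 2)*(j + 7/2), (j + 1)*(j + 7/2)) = j + 7/2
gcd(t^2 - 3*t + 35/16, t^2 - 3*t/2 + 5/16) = t - 5/4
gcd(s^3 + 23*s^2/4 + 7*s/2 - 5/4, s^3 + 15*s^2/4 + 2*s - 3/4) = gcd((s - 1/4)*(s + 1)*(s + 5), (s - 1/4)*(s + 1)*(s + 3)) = s^2 + 3*s/4 - 1/4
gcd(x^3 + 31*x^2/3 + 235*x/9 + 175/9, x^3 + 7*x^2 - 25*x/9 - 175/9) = x^2 + 26*x/3 + 35/3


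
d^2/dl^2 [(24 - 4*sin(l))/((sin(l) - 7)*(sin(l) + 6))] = 4*(sin(l)^5 - 23*sin(l)^4 + 268*sin(l)^3 - 1020*sin(l)^2 + 1728*sin(l) + 600)/((sin(l) - 7)^3*(sin(l) + 6)^3)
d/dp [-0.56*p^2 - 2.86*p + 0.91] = -1.12*p - 2.86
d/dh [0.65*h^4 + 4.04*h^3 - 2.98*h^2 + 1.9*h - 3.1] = 2.6*h^3 + 12.12*h^2 - 5.96*h + 1.9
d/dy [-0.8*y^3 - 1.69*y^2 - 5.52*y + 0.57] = -2.4*y^2 - 3.38*y - 5.52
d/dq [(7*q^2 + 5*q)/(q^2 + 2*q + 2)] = (9*q^2 + 28*q + 10)/(q^4 + 4*q^3 + 8*q^2 + 8*q + 4)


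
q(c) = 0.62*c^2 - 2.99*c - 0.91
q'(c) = 1.24*c - 2.99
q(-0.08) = -0.67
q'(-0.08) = -3.09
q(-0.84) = 2.04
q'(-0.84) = -4.03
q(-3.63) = 18.11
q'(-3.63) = -7.49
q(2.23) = -4.49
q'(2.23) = -0.22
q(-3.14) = 14.59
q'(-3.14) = -6.88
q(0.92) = -3.14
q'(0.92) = -1.85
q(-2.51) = 10.50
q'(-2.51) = -6.10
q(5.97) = 3.34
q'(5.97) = 4.41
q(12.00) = 52.49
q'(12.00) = 11.89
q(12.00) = 52.49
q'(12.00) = 11.89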